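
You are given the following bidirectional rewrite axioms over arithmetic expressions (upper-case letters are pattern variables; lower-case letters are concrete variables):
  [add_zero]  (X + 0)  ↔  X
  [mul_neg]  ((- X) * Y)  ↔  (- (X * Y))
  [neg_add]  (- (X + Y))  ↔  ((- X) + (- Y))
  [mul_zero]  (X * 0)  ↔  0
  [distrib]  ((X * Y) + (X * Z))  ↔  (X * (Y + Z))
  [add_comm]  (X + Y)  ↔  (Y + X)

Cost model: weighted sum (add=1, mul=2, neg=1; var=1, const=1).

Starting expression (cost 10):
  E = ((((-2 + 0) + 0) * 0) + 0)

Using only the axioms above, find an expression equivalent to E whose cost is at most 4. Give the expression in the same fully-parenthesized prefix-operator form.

1. [add_zero →] (-2 + 0)  →  -2;  E = (((-2 + 0) * 0) + 0)
2. [add_zero →] (((-2 + 0) * 0) + 0)  →  ((-2 + 0) * 0)
3. [add_zero →] (-2 + 0)  →  -2;  cost 4 ≤ 4, done

(-2 * 0)   [cost 4]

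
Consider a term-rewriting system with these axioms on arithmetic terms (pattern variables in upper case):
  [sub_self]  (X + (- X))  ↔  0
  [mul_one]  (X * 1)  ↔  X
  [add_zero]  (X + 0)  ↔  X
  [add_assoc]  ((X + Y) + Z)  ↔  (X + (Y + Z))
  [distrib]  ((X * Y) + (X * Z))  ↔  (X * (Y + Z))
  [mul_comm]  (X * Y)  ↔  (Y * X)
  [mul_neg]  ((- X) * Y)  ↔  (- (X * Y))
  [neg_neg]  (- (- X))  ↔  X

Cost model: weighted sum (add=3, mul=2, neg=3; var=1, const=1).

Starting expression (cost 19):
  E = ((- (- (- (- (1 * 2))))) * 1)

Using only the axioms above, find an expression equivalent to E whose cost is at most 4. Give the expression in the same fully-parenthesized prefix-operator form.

(1 * 2)   [cost 4]

step 1: neg_neg (→) rewrites (- (- (- (- (1 * 2))))) into (- (- (1 * 2))), now ((- (- (1 * 2))) * 1)
step 2: mul_one (→) rewrites ((- (- (1 * 2))) * 1) into (- (- (1 * 2)))
step 3: neg_neg (→) rewrites (- (- (1 * 2))) into (1 * 2), reaching cost 4 (bound 4)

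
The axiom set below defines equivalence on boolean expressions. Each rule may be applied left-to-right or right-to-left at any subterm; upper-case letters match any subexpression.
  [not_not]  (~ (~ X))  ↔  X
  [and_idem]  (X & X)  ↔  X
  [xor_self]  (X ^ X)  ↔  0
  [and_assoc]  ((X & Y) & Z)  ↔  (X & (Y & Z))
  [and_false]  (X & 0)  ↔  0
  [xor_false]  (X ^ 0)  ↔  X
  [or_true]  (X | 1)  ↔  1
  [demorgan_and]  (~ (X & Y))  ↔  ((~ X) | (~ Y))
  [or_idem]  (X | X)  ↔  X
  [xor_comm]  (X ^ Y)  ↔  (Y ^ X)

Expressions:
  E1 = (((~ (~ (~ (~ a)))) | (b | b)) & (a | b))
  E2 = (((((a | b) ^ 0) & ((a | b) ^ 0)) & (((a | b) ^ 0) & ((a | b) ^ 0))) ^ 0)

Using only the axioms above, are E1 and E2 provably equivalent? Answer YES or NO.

YES

(1) (~ (~ (~ a)))  =[not_not →]=  (~ a)    ⊢ (((~ (~ a)) | (b | b)) & (a | b))
(2) (b | b)  =[or_idem →]=  b    ⊢ (((~ (~ a)) | b) & (a | b))
(3) (~ (~ a))  =[not_not →]=  a    ⊢ ((a | b) & (a | b))
(4) ((a | b) & (a | b))  =[and_idem →]=  (a | b)
(5) (a | b)  =[xor_false ←]=  ((a | b) ^ 0)
(6) (a | b)  =[xor_false ←]=  ((a | b) ^ 0)    ⊢ (((a | b) ^ 0) ^ 0)
(7) ((a | b) ^ 0)  =[and_idem ←]=  (((a | b) ^ 0) & ((a | b) ^ 0))    ⊢ ((((a | b) ^ 0) & ((a | b) ^ 0)) ^ 0)
(8) (((a | b) ^ 0) & ((a | b) ^ 0))  =[and_idem ←]=  ((((a | b) ^ 0) & ((a | b) ^ 0)) & (((a | b) ^ 0) & ((a | b) ^ 0)))    ⊢ E2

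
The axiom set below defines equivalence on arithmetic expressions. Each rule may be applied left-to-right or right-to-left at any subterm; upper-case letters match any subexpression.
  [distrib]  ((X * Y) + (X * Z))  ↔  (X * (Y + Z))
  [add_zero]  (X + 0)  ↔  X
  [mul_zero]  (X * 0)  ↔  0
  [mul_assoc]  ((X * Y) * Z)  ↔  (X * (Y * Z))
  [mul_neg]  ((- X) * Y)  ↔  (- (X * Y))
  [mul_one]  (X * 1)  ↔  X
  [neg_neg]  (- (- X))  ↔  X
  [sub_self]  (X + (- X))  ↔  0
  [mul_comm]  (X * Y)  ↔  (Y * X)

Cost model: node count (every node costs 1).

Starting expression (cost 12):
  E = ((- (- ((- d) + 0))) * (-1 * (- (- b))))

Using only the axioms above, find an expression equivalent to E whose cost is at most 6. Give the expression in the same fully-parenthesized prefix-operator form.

((- d) * (-1 * b))   [cost 6]

step 1: add_zero (→) rewrites ((- d) + 0) into (- d), now ((- (- (- d))) * (-1 * (- (- b))))
step 2: neg_neg (→) rewrites (- (- (- d))) into (- d), now ((- d) * (-1 * (- (- b))))
step 3: neg_neg (→) rewrites (- (- b)) into b, reaching cost 6 (bound 6)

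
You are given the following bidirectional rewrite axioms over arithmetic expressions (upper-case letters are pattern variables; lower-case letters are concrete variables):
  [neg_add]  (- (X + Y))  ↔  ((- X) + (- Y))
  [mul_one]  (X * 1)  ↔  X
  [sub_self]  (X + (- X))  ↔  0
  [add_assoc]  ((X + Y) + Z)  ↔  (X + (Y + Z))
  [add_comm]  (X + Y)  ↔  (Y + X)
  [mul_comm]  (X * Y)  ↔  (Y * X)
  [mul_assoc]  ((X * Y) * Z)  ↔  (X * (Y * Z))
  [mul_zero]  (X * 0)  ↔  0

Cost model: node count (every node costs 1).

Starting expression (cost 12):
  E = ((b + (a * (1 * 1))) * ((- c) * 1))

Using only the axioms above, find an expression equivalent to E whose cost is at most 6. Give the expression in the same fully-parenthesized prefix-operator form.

(1) (1 * 1)  =[mul_one →]=  1    ⊢ ((b + (a * 1)) * ((- c) * 1))
(2) ((- c) * 1)  =[mul_one →]=  (- c)    ⊢ ((b + (a * 1)) * (- c))
(3) (a * 1)  =[mul_one →]=  a    ⊢ cost 6, within 6

((b + a) * (- c))   [cost 6]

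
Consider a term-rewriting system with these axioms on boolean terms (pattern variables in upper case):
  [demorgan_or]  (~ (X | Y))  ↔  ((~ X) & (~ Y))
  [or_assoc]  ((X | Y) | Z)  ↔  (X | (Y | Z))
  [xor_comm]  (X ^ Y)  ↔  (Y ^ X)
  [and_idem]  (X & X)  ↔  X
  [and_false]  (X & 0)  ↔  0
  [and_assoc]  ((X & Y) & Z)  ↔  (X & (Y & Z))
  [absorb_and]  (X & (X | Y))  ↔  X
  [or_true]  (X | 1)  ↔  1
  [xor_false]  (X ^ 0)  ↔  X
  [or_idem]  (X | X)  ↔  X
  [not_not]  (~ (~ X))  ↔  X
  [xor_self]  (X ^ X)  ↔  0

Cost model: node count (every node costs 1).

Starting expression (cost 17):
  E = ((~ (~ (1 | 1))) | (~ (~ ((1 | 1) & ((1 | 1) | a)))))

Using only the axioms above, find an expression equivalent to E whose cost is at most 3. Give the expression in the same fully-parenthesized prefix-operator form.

(~ (~ 1))   [cost 3]

(1) ((1 | 1) & ((1 | 1) | a))  =[absorb_and →]=  (1 | 1)    ⊢ ((~ (~ (1 | 1))) | (~ (~ (1 | 1))))
(2) ((~ (~ (1 | 1))) | (~ (~ (1 | 1))))  =[or_idem →]=  (~ (~ (1 | 1)))
(3) (1 | 1)  =[or_true →]=  1    ⊢ cost 3, within 3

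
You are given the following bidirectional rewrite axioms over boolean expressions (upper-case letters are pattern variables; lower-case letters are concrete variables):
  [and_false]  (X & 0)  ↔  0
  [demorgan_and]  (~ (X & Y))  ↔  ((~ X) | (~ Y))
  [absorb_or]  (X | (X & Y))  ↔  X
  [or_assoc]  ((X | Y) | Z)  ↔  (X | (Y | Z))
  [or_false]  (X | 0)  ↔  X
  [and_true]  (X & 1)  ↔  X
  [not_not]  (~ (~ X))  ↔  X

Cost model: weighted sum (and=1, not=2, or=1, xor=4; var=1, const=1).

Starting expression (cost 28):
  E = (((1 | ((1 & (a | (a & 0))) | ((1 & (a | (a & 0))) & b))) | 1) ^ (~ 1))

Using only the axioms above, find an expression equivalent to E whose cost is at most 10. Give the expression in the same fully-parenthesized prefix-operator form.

1. [absorb_or →] ((1 & (a | (a & 0))) | ((1 & (a | (a & 0))) & b))  →  (1 & (a | (a & 0)));  E = (((1 | (1 & (a | (a & 0)))) | 1) ^ (~ 1))
2. [absorb_or →] (a | (a & 0))  →  a;  E = (((1 | (1 & a)) | 1) ^ (~ 1))
3. [absorb_or →] (1 | (1 & a))  →  1;  cost 10 ≤ 10, done

((1 | 1) ^ (~ 1))   [cost 10]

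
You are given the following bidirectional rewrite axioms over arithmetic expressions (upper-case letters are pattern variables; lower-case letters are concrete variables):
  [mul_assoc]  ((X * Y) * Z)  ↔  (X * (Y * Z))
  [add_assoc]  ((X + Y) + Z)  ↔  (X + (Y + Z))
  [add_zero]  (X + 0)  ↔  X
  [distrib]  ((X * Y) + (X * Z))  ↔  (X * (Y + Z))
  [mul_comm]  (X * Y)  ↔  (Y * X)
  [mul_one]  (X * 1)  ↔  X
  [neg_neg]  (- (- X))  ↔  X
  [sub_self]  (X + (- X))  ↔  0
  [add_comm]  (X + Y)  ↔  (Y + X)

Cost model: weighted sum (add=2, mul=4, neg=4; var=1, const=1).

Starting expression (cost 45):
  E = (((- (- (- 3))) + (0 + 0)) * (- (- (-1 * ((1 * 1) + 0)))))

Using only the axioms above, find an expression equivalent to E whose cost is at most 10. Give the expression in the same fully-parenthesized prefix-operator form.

step 1: mul_one (→) rewrites (1 * 1) into 1, now (((- (- (- 3))) + (0 + 0)) * (- (- (-1 * (1 + 0)))))
step 2: add_zero (→) rewrites (1 + 0) into 1, now (((- (- (- 3))) + (0 + 0)) * (- (- (-1 * 1))))
step 3: add_zero (→) rewrites (0 + 0) into 0, now (((- (- (- 3))) + 0) * (- (- (-1 * 1))))
step 4: neg_neg (→) rewrites (- (- (- 3))) into (- 3), now (((- 3) + 0) * (- (- (-1 * 1))))
step 5: neg_neg (→) rewrites (- (- (-1 * 1))) into (-1 * 1), now (((- 3) + 0) * (-1 * 1))
step 6: mul_one (→) rewrites (-1 * 1) into -1, now (((- 3) + 0) * -1)
step 7: add_zero (→) rewrites ((- 3) + 0) into (- 3), reaching cost 10 (bound 10)

((- 3) * -1)   [cost 10]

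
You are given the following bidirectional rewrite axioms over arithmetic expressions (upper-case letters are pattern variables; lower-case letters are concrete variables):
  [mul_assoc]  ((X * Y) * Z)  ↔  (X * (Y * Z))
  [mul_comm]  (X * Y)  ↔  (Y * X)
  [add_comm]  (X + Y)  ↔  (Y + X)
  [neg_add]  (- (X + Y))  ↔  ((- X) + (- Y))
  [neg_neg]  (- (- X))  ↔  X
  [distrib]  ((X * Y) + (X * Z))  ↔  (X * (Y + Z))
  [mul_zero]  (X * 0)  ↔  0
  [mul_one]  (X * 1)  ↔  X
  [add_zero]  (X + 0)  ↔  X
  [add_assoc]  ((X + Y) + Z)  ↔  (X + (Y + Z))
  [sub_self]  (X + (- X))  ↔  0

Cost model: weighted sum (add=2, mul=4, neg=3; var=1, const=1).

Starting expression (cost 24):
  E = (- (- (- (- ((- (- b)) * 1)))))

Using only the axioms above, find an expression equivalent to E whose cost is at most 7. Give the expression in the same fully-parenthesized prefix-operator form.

(- (- b))   [cost 7]

(1) ((- (- b)) * 1)  =[mul_one →]=  (- (- b))    ⊢ (- (- (- (- (- (- b))))))
(2) (- (- b))  =[neg_neg →]=  b    ⊢ (- (- (- (- b))))
(3) (- (- (- (- b))))  =[neg_neg →]=  (- (- b))    ⊢ cost 7, within 7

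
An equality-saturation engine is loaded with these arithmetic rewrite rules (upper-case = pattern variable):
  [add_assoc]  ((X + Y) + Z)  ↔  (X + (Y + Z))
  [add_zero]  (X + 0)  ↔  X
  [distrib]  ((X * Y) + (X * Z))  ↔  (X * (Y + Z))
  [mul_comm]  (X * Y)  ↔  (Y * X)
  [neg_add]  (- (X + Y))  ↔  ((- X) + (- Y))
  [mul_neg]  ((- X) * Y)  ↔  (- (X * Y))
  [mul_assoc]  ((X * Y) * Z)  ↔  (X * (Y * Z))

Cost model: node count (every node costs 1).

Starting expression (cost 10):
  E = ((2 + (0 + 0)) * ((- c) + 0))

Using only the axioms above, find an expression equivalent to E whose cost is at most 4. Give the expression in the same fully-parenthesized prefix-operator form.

1. [add_zero →] (0 + 0)  →  0;  E = ((2 + 0) * ((- c) + 0))
2. [add_zero →] ((- c) + 0)  →  (- c);  E = ((2 + 0) * (- c))
3. [add_zero →] (2 + 0)  →  2;  cost 4 ≤ 4, done

(2 * (- c))   [cost 4]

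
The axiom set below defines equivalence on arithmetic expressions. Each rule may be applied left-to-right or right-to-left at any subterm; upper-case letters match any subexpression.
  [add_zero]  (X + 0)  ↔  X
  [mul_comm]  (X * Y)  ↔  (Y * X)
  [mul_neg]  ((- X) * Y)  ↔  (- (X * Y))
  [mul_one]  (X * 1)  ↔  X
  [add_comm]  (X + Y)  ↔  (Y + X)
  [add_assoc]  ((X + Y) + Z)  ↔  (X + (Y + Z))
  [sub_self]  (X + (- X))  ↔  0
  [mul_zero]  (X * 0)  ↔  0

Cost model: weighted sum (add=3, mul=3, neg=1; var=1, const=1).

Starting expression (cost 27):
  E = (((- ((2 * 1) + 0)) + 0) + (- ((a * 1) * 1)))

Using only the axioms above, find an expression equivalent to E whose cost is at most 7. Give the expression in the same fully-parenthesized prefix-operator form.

((- 2) + (- a))   [cost 7]

1. [mul_one →] (2 * 1)  →  2;  E = (((- (2 + 0)) + 0) + (- ((a * 1) * 1)))
2. [add_zero →] (2 + 0)  →  2;  E = (((- 2) + 0) + (- ((a * 1) * 1)))
3. [mul_one →] ((a * 1) * 1)  →  (a * 1);  E = (((- 2) + 0) + (- (a * 1)))
4. [mul_one →] (a * 1)  →  a;  E = (((- 2) + 0) + (- a))
5. [add_zero →] ((- 2) + 0)  →  (- 2);  cost 7 ≤ 7, done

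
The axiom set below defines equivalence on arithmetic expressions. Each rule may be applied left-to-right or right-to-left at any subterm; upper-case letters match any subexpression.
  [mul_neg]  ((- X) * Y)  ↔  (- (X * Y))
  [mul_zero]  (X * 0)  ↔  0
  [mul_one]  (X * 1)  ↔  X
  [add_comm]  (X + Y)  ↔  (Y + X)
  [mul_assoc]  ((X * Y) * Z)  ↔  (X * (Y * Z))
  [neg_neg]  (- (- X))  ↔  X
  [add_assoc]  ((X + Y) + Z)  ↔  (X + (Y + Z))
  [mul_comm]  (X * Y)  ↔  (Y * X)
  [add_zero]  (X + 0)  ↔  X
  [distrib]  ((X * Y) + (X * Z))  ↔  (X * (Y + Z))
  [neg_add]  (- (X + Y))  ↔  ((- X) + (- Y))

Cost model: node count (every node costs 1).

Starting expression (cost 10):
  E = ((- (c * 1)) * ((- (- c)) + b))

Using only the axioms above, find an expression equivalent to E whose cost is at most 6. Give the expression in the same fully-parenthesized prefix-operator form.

(1) (c * 1)  =[mul_one →]=  c    ⊢ ((- c) * ((- (- c)) + b))
(2) (- (- c))  =[neg_neg →]=  c    ⊢ cost 6, within 6

((- c) * (c + b))   [cost 6]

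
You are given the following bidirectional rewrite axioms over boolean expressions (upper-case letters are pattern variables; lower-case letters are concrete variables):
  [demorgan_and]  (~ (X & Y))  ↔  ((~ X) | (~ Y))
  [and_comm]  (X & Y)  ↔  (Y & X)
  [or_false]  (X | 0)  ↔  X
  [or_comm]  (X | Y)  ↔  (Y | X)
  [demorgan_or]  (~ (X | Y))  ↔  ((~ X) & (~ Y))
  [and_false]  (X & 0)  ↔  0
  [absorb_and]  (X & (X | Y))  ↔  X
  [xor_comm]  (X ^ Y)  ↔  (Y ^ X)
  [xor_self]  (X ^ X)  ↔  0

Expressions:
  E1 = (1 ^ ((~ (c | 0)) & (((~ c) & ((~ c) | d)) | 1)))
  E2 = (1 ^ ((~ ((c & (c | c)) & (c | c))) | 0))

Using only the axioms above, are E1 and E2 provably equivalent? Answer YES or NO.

YES

step 1: or_false (→) rewrites (c | 0) into c, now (1 ^ ((~ c) & (((~ c) & ((~ c) | d)) | 1)))
step 2: absorb_and (→) rewrites ((~ c) & ((~ c) | d)) into (~ c), now (1 ^ ((~ c) & ((~ c) | 1)))
step 3: absorb_and (→) rewrites ((~ c) & ((~ c) | 1)) into (~ c), now (1 ^ (~ c))
step 4: or_false (←) rewrites (~ c) into ((~ c) | 0), now (1 ^ ((~ c) | 0))
step 5: absorb_and (←) rewrites c into (c & (c | c)), now (1 ^ ((~ (c & (c | c))) | 0))
step 6: absorb_and (←) rewrites c into (c & (c | c)), which is E2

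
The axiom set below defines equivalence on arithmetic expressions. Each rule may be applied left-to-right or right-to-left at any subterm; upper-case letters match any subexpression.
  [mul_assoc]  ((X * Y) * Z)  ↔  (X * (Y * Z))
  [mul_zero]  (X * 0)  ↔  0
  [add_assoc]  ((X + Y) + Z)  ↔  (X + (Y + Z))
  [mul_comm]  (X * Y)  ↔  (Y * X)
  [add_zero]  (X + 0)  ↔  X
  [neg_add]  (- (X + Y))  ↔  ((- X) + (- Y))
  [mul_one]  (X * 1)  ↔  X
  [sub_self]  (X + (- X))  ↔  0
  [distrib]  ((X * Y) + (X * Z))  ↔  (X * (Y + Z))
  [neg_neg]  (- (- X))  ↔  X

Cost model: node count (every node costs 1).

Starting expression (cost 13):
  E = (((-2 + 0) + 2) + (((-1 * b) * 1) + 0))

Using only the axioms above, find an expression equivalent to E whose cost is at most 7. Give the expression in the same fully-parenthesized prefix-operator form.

((-2 + 2) + (-1 * b))   [cost 7]

(1) (-2 + 0)  =[add_zero →]=  -2    ⊢ ((-2 + 2) + (((-1 * b) * 1) + 0))
(2) (((-1 * b) * 1) + 0)  =[add_zero →]=  ((-1 * b) * 1)    ⊢ ((-2 + 2) + ((-1 * b) * 1))
(3) ((-1 * b) * 1)  =[mul_one →]=  (-1 * b)    ⊢ cost 7, within 7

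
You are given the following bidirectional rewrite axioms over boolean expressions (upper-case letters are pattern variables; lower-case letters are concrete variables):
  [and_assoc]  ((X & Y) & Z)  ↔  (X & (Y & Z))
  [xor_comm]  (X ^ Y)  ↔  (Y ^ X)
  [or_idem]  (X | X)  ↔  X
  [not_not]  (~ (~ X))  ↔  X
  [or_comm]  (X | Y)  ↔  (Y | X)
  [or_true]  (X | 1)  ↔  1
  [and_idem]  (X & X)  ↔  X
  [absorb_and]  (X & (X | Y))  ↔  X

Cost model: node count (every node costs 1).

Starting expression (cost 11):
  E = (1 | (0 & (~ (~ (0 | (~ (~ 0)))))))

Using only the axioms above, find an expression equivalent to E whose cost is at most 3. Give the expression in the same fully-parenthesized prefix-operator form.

1. [not_not →] (~ (~ 0))  →  0;  E = (1 | (0 & (~ (~ (0 | 0)))))
2. [not_not →] (~ (~ (0 | 0)))  →  (0 | 0);  E = (1 | (0 & (0 | 0)))
3. [absorb_and →] (0 & (0 | 0))  →  0;  cost 3 ≤ 3, done

(1 | 0)   [cost 3]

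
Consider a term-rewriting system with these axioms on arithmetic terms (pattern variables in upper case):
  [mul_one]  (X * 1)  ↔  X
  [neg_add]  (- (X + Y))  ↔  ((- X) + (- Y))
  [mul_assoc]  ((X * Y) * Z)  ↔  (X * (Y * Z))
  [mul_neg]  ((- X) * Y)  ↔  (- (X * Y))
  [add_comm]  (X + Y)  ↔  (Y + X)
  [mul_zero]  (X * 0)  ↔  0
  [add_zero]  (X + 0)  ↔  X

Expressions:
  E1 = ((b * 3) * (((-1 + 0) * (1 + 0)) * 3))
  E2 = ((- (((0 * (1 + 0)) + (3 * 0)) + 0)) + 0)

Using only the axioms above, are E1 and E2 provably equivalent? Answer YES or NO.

NO

Every axiom is a valid identity, so a rewrite proof would force E1 and E2 to agree under every assignment.
At b=1: E1 = -9 but E2 = 0; they differ, so no derivation exists.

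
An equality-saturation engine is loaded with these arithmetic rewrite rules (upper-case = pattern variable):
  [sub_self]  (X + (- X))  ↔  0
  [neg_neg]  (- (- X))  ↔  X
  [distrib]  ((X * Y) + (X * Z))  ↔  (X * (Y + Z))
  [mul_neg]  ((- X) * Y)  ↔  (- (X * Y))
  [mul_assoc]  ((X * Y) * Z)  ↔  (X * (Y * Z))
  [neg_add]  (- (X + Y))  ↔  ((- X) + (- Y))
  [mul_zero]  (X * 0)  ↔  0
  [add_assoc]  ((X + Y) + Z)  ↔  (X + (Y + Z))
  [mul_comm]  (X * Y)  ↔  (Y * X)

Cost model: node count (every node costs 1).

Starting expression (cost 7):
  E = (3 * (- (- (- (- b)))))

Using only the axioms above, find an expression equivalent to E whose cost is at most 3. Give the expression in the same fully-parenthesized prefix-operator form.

(b * 3)   [cost 3]

1. [neg_neg →] (- (- b))  →  b;  E = (3 * (- (- b)))
2. [mul_comm →] (3 * (- (- b)))  →  ((- (- b)) * 3)
3. [neg_neg →] (- (- b))  →  b;  cost 3 ≤ 3, done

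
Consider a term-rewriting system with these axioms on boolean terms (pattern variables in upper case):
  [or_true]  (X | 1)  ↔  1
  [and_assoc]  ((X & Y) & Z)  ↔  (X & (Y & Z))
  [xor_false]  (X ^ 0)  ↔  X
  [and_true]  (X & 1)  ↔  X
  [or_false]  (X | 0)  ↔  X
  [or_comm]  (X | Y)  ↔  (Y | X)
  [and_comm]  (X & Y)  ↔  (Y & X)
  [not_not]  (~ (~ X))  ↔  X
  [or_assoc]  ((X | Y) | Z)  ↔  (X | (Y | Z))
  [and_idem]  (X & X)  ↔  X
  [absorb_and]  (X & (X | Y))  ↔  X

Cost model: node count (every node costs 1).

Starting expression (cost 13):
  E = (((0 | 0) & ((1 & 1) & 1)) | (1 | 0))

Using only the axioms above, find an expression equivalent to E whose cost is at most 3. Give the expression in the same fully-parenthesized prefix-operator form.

(1 | 0)   [cost 3]

step 1: and_true (→) rewrites (1 & 1) into 1, now (((0 | 0) & (1 & 1)) | (1 | 0))
step 2: or_comm (→) rewrites (((0 | 0) & (1 & 1)) | (1 | 0)) into ((1 | 0) | ((0 | 0) & (1 & 1)))
step 3: and_idem (→) rewrites (1 & 1) into 1, now ((1 | 0) | ((0 | 0) & 1))
step 4: and_true (→) rewrites ((0 | 0) & 1) into (0 | 0), now ((1 | 0) | (0 | 0))
step 5: or_false (→) rewrites (0 | 0) into 0, now ((1 | 0) | 0)
step 6: or_false (→) rewrites (1 | 0) into 1, reaching cost 3 (bound 3)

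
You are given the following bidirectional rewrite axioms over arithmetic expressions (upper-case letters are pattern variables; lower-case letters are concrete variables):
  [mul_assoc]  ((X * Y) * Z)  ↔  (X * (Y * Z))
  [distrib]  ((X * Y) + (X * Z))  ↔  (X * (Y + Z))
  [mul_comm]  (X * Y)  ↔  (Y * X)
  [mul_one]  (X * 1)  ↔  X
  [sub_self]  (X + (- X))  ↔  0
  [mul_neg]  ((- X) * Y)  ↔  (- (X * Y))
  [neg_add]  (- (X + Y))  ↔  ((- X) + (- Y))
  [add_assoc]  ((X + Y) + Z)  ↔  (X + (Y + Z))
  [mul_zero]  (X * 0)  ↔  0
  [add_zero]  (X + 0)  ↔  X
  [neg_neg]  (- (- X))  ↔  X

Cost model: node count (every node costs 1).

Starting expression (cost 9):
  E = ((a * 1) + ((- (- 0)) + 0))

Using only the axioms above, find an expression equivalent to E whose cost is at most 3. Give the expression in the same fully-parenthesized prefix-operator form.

(1) ((- (- 0)) + 0)  =[add_zero →]=  (- (- 0))    ⊢ ((a * 1) + (- (- 0)))
(2) (- (- 0))  =[neg_neg →]=  0    ⊢ ((a * 1) + 0)
(3) ((a * 1) + 0)  =[add_zero →]=  (a * 1)    ⊢ cost 3, within 3

(a * 1)   [cost 3]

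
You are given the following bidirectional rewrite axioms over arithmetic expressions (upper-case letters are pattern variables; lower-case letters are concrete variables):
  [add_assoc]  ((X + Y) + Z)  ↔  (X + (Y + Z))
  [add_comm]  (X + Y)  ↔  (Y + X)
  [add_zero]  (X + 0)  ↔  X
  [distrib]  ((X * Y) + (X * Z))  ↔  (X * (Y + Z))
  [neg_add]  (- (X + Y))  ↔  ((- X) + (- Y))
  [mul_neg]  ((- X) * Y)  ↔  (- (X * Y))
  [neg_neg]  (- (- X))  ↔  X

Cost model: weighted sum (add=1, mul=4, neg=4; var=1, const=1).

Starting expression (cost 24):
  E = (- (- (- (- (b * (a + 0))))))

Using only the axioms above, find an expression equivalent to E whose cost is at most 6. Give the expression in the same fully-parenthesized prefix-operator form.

(b * a)   [cost 6]

step 1: neg_neg (→) rewrites (- (- (b * (a + 0)))) into (b * (a + 0)), now (- (- (b * (a + 0))))
step 2: neg_neg (→) rewrites (- (- (b * (a + 0)))) into (b * (a + 0))
step 3: add_zero (→) rewrites (a + 0) into a, reaching cost 6 (bound 6)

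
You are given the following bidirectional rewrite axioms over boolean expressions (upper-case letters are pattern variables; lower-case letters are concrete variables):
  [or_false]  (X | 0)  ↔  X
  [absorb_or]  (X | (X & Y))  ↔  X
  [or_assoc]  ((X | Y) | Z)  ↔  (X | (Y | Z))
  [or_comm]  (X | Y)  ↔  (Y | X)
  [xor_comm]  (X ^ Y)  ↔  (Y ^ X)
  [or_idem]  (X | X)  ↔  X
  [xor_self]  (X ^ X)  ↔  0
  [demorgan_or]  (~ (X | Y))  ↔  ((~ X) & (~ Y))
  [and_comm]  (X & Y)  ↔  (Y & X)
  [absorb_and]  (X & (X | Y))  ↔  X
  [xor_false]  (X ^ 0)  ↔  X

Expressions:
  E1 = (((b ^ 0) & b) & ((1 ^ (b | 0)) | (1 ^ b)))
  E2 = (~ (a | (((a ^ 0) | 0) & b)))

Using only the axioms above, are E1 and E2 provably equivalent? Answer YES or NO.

NO

The axioms are sound identities: if E1 ↔* E2 then E1 and E2 evaluate identically under any assignment.
Under a=0, b=0: E1 evaluates to 0, E2 to 1. Distinct ⇒ no rewrite sequence connects them.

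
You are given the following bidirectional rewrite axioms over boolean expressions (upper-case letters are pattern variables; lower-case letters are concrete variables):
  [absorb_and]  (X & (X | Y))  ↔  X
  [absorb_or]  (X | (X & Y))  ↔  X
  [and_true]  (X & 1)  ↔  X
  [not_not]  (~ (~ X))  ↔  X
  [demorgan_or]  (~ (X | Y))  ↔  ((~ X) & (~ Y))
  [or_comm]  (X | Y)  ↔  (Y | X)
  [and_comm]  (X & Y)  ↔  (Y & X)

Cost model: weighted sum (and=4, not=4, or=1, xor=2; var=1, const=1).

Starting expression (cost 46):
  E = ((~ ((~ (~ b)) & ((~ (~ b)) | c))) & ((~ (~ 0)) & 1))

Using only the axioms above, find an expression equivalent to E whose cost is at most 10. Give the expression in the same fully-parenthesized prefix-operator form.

1. [absorb_and →] ((~ (~ b)) & ((~ (~ b)) | c))  →  (~ (~ b));  E = ((~ (~ (~ b))) & ((~ (~ 0)) & 1))
2. [not_not →] (~ (~ 0))  →  0;  E = ((~ (~ (~ b))) & (0 & 1))
3. [not_not →] (~ (~ b))  →  b;  E = ((~ b) & (0 & 1))
4. [and_true →] (0 & 1)  →  0;  cost 10 ≤ 10, done

((~ b) & 0)   [cost 10]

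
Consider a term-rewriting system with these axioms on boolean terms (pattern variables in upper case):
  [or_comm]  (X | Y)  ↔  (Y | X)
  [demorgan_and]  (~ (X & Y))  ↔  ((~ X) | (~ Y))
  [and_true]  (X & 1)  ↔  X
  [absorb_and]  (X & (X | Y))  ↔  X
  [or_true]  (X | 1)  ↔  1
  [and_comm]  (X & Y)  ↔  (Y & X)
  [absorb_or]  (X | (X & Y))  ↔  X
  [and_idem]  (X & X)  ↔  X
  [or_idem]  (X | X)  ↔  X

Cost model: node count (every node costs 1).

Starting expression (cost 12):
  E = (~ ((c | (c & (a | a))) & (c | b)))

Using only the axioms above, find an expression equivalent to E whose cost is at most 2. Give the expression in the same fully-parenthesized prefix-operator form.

(1) (a | a)  =[or_idem →]=  a    ⊢ (~ ((c | (c & a)) & (c | b)))
(2) (c | (c & a))  =[absorb_or →]=  c    ⊢ (~ (c & (c | b)))
(3) (c & (c | b))  =[absorb_and →]=  c    ⊢ cost 2, within 2

(~ c)   [cost 2]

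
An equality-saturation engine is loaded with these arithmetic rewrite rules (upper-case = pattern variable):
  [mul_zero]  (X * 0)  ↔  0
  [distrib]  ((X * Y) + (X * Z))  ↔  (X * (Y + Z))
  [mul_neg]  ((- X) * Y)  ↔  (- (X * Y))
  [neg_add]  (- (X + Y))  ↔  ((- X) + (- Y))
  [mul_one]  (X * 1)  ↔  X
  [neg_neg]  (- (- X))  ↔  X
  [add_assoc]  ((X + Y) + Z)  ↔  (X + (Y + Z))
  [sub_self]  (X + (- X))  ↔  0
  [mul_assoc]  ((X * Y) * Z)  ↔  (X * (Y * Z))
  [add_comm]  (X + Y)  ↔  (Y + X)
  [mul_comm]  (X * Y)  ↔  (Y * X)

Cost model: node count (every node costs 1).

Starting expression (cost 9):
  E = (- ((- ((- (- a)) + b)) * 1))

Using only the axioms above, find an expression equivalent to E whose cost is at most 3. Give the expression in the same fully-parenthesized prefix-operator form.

step 1: mul_one (→) rewrites ((- ((- (- a)) + b)) * 1) into (- ((- (- a)) + b)), now (- (- ((- (- a)) + b)))
step 2: neg_neg (→) rewrites (- (- ((- (- a)) + b))) into ((- (- a)) + b)
step 3: neg_neg (→) rewrites (- (- a)) into a, reaching cost 3 (bound 3)

(a + b)   [cost 3]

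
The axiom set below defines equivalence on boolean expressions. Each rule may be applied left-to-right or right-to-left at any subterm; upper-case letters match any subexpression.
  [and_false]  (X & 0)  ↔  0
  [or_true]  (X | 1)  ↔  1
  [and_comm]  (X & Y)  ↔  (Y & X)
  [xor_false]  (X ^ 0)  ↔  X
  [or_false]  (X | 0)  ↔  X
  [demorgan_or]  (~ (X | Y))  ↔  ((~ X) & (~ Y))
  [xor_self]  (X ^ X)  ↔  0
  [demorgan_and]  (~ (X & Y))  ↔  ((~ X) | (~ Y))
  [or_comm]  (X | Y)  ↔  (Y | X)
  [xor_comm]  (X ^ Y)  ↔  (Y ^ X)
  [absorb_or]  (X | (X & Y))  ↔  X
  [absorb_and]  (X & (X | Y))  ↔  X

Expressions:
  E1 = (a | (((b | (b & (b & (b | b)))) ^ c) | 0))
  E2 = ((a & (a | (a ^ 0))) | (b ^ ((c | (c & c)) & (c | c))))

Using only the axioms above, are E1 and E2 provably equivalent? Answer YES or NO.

YES

step 1: or_false (→) rewrites (((b | (b & (b & (b | b)))) ^ c) | 0) into ((b | (b & (b & (b | b)))) ^ c), now (a | ((b | (b & (b & (b | b)))) ^ c))
step 2: absorb_and (→) rewrites (b & (b | b)) into b, now (a | ((b | (b & b)) ^ c))
step 3: absorb_or (→) rewrites (b | (b & b)) into b, now (a | (b ^ c))
step 4: absorb_and (←) rewrites a into (a & (a | a)), now ((a & (a | a)) | (b ^ c))
step 5: absorb_and (←) rewrites c into (c & (c | c)), now ((a & (a | a)) | (b ^ (c & (c | c))))
step 6: xor_false (←) rewrites a into (a ^ 0), now ((a & (a | (a ^ 0))) | (b ^ (c & (c | c))))
step 7: absorb_or (←) rewrites c into (c | (c & c)), which is E2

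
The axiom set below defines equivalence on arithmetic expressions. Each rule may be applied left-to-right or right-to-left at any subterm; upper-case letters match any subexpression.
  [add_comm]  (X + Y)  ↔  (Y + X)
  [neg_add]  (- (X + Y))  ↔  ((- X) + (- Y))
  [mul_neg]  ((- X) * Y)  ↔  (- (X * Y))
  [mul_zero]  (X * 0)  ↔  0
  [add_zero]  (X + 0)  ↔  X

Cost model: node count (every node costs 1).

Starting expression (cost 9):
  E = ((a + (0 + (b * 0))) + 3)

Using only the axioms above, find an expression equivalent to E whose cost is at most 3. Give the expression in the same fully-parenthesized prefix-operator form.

1. [mul_zero →] (b * 0)  →  0;  E = ((a + (0 + 0)) + 3)
2. [add_zero →] (0 + 0)  →  0;  E = ((a + 0) + 3)
3. [add_zero →] (a + 0)  →  a;  cost 3 ≤ 3, done

(a + 3)   [cost 3]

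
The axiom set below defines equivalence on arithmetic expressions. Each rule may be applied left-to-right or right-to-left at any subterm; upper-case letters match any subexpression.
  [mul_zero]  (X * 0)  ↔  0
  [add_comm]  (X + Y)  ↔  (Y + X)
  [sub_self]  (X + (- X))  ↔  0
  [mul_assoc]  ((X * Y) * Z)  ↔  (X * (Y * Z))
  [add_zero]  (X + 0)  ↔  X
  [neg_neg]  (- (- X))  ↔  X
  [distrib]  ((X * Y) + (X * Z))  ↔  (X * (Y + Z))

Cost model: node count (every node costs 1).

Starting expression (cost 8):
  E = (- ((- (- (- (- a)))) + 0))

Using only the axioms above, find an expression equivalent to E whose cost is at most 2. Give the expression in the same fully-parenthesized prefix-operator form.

step 1: neg_neg (→) rewrites (- (- (- (- a)))) into (- (- a)), now (- ((- (- a)) + 0))
step 2: neg_neg (→) rewrites (- (- a)) into a, now (- (a + 0))
step 3: add_zero (→) rewrites (a + 0) into a, reaching cost 2 (bound 2)

(- a)   [cost 2]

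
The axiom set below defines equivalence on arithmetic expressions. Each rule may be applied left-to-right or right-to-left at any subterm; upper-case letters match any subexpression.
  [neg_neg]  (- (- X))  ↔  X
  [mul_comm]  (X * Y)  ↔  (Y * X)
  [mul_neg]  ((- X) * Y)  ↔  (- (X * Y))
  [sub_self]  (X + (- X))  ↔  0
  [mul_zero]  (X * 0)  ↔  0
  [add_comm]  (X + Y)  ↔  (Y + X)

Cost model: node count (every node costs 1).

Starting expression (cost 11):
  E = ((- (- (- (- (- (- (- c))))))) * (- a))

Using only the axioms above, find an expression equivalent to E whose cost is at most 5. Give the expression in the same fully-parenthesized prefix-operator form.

1. [neg_neg →] (- (- (- c)))  →  (- c);  E = ((- (- (- (- (- c))))) * (- a))
2. [neg_neg →] (- (- (- c)))  →  (- c);  E = ((- (- (- c))) * (- a))
3. [neg_neg →] (- (- c))  →  c;  cost 5 ≤ 5, done

((- c) * (- a))   [cost 5]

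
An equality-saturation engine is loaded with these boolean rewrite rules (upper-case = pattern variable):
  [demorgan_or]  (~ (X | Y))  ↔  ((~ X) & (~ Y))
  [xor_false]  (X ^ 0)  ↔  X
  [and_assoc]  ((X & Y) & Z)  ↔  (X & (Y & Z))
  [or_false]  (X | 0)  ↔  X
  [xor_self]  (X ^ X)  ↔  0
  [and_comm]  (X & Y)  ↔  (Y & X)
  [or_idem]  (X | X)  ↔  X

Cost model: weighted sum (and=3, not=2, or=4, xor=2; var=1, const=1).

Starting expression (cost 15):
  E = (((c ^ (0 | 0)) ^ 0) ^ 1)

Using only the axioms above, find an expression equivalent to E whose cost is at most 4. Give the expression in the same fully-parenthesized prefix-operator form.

(c ^ 1)   [cost 4]

1. [or_idem →] (0 | 0)  →  0;  E = (((c ^ 0) ^ 0) ^ 1)
2. [xor_false →] (c ^ 0)  →  c;  E = ((c ^ 0) ^ 1)
3. [xor_false →] (c ^ 0)  →  c;  cost 4 ≤ 4, done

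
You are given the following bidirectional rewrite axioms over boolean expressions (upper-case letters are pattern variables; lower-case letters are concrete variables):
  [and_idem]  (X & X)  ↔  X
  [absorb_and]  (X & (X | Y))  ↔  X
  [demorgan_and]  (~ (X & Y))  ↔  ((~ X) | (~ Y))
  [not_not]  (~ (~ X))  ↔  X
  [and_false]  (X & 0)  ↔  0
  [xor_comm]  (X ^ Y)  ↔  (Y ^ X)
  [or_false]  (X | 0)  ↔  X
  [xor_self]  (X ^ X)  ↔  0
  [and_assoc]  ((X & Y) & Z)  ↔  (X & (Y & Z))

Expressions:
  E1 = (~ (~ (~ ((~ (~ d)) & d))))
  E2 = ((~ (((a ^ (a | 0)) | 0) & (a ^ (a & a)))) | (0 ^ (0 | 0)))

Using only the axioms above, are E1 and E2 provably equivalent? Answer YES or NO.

NO

Every axiom is a valid identity, so a rewrite proof would force E1 and E2 to agree under every assignment.
At a=0, d=1: E1 = 0 but E2 = 1; they differ, so no derivation exists.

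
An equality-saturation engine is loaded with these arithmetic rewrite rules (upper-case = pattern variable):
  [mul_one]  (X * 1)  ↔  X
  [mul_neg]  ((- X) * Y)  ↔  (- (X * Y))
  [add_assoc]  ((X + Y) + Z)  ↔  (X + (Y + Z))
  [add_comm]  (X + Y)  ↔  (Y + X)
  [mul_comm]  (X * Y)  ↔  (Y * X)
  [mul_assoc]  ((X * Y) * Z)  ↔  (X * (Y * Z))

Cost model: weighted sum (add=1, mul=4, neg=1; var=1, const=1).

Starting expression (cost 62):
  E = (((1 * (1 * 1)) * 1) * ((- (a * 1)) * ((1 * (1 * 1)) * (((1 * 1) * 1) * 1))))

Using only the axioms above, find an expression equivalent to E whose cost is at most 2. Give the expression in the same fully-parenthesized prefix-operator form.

(- a)   [cost 2]

step 1: mul_one (→) rewrites (((1 * 1) * 1) * 1) into ((1 * 1) * 1), now (((1 * (1 * 1)) * 1) * ((- (a * 1)) * ((1 * (1 * 1)) * ((1 * 1) * 1))))
step 2: mul_comm (→) rewrites ((1 * 1) * 1) into (1 * (1 * 1)), now (((1 * (1 * 1)) * 1) * ((- (a * 1)) * ((1 * (1 * 1)) * (1 * (1 * 1)))))
step 3: mul_one (→) rewrites (1 * 1) into 1, now (((1 * 1) * 1) * ((- (a * 1)) * ((1 * (1 * 1)) * (1 * (1 * 1)))))
step 4: mul_one (→) rewrites (1 * 1) into 1, now (((1 * 1) * 1) * ((- (a * 1)) * ((1 * (1 * 1)) * (1 * 1))))
step 5: mul_one (→) rewrites (a * 1) into a, now (((1 * 1) * 1) * ((- a) * ((1 * (1 * 1)) * (1 * 1))))
step 6: mul_one (→) rewrites (1 * 1) into 1, now ((1 * 1) * ((- a) * ((1 * (1 * 1)) * (1 * 1))))
step 7: mul_one (→) rewrites (1 * 1) into 1, now (1 * ((- a) * ((1 * (1 * 1)) * (1 * 1))))
step 8: mul_one (→) rewrites (1 * 1) into 1, now (1 * ((- a) * ((1 * (1 * 1)) * 1)))
step 9: mul_comm (→) rewrites (1 * ((- a) * ((1 * (1 * 1)) * 1))) into (((- a) * ((1 * (1 * 1)) * 1)) * 1)
step 10: mul_one (→) rewrites (1 * 1) into 1, now (((- a) * ((1 * 1) * 1)) * 1)
step 11: mul_one (→) rewrites ((1 * 1) * 1) into (1 * 1), now (((- a) * (1 * 1)) * 1)
step 12: mul_one (→) rewrites (1 * 1) into 1, now (((- a) * 1) * 1)
step 13: mul_one (→) rewrites ((- a) * 1) into (- a), now ((- a) * 1)
step 14: mul_one (→) rewrites ((- a) * 1) into (- a), reaching cost 2 (bound 2)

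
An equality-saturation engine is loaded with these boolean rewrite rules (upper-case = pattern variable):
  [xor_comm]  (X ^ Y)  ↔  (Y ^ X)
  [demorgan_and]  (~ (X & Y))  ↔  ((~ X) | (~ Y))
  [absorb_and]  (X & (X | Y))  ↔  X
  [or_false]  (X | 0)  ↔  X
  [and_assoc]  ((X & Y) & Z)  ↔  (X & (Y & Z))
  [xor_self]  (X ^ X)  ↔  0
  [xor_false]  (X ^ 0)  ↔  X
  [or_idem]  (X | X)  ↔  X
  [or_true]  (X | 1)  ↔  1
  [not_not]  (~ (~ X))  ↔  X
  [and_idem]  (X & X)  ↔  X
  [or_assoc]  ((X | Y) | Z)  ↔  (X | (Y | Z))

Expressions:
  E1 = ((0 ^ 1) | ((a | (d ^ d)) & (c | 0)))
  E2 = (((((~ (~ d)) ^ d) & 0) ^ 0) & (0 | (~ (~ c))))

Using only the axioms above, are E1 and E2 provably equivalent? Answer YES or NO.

All listed rules preserve value, hence provable equivalence implies equal values everywhere; look for a separating assignment.
a=0, c=0, d=0 gives E1 ↦ 1, E2 ↦ 0; values differ ⇒ not provably equivalent.

NO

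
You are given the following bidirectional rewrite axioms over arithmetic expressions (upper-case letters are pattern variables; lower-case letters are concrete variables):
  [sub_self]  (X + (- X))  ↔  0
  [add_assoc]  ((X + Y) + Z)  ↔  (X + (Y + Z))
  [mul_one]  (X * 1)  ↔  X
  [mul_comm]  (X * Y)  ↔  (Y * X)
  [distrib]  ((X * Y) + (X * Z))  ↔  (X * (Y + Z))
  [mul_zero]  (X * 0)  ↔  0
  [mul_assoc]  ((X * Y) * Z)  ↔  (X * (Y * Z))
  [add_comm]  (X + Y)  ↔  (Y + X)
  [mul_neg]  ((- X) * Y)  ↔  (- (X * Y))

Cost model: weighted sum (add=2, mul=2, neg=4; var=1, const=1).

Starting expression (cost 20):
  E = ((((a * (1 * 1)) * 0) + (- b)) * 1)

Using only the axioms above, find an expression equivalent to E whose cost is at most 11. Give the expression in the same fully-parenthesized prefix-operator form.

(1) (1 * 1)  =[mul_one →]=  1    ⊢ ((((a * 1) * 0) + (- b)) * 1)
(2) (a * 1)  =[mul_one →]=  a    ⊢ (((a * 0) + (- b)) * 1)
(3) (((a * 0) + (- b)) * 1)  =[mul_one →]=  ((a * 0) + (- b))    ⊢ cost 11, within 11

((a * 0) + (- b))   [cost 11]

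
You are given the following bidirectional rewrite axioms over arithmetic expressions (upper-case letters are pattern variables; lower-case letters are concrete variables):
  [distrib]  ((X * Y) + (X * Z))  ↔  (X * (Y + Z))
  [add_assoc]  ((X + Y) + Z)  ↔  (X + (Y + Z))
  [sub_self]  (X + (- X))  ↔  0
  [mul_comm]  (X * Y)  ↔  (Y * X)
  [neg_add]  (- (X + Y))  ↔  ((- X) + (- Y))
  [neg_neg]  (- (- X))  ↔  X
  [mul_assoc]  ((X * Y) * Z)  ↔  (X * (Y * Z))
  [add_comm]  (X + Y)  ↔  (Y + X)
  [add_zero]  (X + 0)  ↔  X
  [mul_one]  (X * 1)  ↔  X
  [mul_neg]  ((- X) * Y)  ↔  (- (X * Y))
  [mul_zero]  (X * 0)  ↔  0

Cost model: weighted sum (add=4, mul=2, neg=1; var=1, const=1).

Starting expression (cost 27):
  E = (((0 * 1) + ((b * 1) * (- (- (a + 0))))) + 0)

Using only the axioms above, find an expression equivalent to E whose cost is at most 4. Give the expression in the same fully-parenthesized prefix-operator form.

(1) (a + 0)  =[add_zero →]=  a    ⊢ (((0 * 1) + ((b * 1) * (- (- a)))) + 0)
(2) (((0 * 1) + ((b * 1) * (- (- a)))) + 0)  =[add_zero →]=  ((0 * 1) + ((b * 1) * (- (- a))))
(3) (b * 1)  =[mul_one →]=  b    ⊢ ((0 * 1) + (b * (- (- a))))
(4) (0 * 1)  =[mul_one →]=  0    ⊢ (0 + (b * (- (- a))))
(5) (0 + (b * (- (- a))))  =[add_comm →]=  ((b * (- (- a))) + 0)
(6) ((b * (- (- a))) + 0)  =[add_zero →]=  (b * (- (- a)))
(7) (- (- a))  =[neg_neg →]=  a    ⊢ cost 4, within 4

(b * a)   [cost 4]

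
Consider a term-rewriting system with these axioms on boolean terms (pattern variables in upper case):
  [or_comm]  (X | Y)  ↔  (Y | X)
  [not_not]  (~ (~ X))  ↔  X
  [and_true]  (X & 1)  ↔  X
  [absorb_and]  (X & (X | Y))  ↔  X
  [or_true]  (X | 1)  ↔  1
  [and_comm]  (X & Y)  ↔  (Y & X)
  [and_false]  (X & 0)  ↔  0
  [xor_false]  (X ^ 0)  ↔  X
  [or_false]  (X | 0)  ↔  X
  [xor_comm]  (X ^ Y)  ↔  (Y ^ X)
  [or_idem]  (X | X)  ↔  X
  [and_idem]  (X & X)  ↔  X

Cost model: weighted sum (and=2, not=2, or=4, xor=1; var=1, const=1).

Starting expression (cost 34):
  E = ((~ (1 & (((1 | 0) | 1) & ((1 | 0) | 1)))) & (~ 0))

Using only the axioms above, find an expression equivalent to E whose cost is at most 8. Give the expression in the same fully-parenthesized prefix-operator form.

step 1: and_idem (→) rewrites (((1 | 0) | 1) & ((1 | 0) | 1)) into ((1 | 0) | 1), now ((~ (1 & ((1 | 0) | 1))) & (~ 0))
step 2: or_false (→) rewrites (1 | 0) into 1, now ((~ (1 & (1 | 1))) & (~ 0))
step 3: absorb_and (→) rewrites (1 & (1 | 1)) into 1, reaching cost 8 (bound 8)

((~ 1) & (~ 0))   [cost 8]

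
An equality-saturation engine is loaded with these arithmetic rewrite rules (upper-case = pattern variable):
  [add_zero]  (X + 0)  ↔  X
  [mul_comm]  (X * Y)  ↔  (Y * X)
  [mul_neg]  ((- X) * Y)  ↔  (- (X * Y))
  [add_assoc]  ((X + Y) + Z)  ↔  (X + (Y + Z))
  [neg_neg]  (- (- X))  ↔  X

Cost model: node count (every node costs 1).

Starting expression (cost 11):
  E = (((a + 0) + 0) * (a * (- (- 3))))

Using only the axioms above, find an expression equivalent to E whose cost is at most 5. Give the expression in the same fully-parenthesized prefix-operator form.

(a * (a * 3))   [cost 5]

1. [neg_neg →] (- (- 3))  →  3;  E = (((a + 0) + 0) * (a * 3))
2. [add_zero →] (a + 0)  →  a;  E = ((a + 0) * (a * 3))
3. [add_zero →] (a + 0)  →  a;  cost 5 ≤ 5, done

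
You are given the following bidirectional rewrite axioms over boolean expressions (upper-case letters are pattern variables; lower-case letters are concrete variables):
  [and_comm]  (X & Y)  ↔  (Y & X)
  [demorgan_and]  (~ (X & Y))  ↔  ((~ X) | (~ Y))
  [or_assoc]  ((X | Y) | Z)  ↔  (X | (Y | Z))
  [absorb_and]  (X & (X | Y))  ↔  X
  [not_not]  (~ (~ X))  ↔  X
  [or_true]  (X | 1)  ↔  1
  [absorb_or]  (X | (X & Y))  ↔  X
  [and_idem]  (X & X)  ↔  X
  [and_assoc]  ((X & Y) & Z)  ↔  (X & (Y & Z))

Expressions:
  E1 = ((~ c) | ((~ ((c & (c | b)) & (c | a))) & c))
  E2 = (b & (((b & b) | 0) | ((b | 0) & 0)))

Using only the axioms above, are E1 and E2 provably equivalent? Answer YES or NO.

NO

All listed rules preserve value, hence provable equivalence implies equal values everywhere; look for a separating assignment.
a=0, b=0, c=0 gives E1 ↦ 1, E2 ↦ 0; values differ ⇒ not provably equivalent.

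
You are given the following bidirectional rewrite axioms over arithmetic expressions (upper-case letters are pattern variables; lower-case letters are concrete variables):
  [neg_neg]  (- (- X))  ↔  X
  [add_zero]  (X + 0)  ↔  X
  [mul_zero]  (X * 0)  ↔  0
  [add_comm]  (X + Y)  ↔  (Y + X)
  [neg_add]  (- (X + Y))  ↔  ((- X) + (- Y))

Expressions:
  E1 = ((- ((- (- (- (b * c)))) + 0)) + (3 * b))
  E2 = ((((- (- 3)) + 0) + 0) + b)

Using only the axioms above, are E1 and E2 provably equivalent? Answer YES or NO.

NO

All listed rules preserve value, hence provable equivalence implies equal values everywhere; look for a separating assignment.
b=0, c=0 gives E1 ↦ 0, E2 ↦ 3; values differ ⇒ not provably equivalent.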